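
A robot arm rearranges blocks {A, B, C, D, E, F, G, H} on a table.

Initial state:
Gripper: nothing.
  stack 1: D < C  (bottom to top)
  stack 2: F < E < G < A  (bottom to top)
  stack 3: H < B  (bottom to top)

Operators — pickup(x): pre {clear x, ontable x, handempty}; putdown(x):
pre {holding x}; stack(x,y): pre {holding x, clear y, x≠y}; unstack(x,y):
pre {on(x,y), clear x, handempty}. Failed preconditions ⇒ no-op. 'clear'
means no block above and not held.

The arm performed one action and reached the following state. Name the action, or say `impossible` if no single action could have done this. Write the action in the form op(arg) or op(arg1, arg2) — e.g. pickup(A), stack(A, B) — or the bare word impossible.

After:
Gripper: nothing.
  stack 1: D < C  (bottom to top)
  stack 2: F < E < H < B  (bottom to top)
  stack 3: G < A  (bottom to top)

impossible

target: towers=[D/C; F/E/H/B; G/A] holding=-
     unstack(A, G) → towers=[D/C; F/E/G; H/B] holding=A
     unstack(B, H) → towers=[D/C; F/E/G/A; H] holding=B
     unstack(C, D) → towers=[D; F/E/G/A; H/B] holding=C
none of the 3 applicable actions match → impossible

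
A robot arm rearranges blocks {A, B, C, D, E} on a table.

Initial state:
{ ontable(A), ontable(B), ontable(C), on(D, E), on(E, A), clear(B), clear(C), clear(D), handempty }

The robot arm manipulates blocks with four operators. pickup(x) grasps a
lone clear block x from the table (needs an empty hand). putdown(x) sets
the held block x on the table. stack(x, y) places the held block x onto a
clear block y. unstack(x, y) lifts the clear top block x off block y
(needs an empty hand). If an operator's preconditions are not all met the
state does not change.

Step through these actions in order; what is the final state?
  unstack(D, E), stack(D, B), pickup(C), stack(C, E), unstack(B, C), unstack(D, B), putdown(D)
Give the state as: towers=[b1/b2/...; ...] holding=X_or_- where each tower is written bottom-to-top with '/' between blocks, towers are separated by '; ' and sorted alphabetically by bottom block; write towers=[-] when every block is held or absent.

step 1 (unstack(D, E)): towers=[A/E; B; C] holding=D
step 2 (stack(D, B)): towers=[A/E; B/D; C] holding=-
step 3 (pickup(C)): towers=[A/E; B/D] holding=C
step 4 (stack(C, E)): towers=[A/E/C; B/D] holding=-
step 5 (unstack(B, C)) [no-op]: towers=[A/E/C; B/D] holding=-
step 6 (unstack(D, B)): towers=[A/E/C; B] holding=D
step 7 (putdown(D)): towers=[A/E/C; B; D] holding=-

towers=[A/E/C; B; D] holding=-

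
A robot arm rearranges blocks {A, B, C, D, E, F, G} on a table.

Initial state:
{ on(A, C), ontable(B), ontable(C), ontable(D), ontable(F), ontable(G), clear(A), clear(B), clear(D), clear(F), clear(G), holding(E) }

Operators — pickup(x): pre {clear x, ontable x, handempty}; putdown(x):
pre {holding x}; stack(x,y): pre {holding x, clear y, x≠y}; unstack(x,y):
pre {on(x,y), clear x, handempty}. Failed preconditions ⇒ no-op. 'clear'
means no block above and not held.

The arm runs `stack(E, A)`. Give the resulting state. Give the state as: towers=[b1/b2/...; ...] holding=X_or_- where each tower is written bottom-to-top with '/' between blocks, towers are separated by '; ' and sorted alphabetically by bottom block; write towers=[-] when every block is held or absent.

before: towers=[B; C/A; D; F; G] holding=E
pre[stack(E, A)]: holding(E) ✓, clear(A) ✓, E≠A ✓
all met → apply stack(E, A)
after:  towers=[B; C/A/E; D; F; G] holding=-

towers=[B; C/A/E; D; F; G] holding=-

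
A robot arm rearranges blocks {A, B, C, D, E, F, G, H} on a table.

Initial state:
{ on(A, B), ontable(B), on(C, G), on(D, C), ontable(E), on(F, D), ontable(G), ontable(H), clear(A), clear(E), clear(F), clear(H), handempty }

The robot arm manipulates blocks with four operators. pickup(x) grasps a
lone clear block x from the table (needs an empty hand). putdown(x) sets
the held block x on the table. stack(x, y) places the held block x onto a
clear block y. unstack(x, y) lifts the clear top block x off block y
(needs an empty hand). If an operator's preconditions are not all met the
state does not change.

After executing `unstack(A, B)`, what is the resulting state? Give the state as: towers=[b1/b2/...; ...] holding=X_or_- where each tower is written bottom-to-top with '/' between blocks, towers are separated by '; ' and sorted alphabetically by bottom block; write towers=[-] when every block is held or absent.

before: towers=[B/A; E; G/C/D/F; H] holding=-
pre[unstack(A, B)]: on(A,B) ✓, clear(A) ✓, handempty ✓
all met → apply unstack(A, B)
after:  towers=[B; E; G/C/D/F; H] holding=A

towers=[B; E; G/C/D/F; H] holding=A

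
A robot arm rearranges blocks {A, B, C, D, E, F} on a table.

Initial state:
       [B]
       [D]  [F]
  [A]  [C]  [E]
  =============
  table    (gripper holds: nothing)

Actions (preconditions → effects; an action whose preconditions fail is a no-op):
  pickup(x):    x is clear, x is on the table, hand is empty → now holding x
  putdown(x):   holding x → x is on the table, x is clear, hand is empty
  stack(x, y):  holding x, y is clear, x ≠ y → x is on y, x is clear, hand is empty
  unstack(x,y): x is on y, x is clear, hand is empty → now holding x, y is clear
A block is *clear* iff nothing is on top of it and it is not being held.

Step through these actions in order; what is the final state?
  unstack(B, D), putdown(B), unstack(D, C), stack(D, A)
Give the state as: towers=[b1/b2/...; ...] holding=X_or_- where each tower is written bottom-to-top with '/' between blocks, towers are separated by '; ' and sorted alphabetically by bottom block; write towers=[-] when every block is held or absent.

step 1 (unstack(B, D)): towers=[A; C/D; E/F] holding=B
step 2 (putdown(B)): towers=[A; B; C/D; E/F] holding=-
step 3 (unstack(D, C)): towers=[A; B; C; E/F] holding=D
step 4 (stack(D, A)): towers=[A/D; B; C; E/F] holding=-

towers=[A/D; B; C; E/F] holding=-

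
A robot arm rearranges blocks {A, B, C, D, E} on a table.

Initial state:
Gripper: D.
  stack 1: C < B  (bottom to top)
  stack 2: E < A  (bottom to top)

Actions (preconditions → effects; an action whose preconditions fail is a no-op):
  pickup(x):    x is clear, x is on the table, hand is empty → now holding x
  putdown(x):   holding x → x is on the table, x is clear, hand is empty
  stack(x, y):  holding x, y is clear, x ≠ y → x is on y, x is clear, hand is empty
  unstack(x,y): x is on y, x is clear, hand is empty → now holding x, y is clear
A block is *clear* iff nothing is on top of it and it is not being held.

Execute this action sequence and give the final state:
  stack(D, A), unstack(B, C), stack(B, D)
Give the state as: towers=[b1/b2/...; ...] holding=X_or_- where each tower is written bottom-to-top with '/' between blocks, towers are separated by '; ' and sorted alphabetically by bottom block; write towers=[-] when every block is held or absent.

towers=[C; E/A/D/B] holding=-

step 1 (stack(D, A)): towers=[C/B; E/A/D] holding=-
step 2 (unstack(B, C)): towers=[C; E/A/D] holding=B
step 3 (stack(B, D)): towers=[C; E/A/D/B] holding=-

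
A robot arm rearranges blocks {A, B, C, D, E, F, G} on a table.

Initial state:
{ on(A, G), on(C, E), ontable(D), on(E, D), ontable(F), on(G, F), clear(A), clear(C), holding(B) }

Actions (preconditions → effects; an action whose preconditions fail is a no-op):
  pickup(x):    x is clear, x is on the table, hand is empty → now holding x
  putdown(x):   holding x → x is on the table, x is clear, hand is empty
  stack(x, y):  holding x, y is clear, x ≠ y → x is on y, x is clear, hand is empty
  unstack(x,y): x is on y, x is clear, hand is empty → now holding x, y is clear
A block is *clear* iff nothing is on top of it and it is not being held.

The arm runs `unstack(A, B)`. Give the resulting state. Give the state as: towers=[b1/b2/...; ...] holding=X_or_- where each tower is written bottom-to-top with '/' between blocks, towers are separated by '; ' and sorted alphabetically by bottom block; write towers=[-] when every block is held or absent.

towers=[D/E/C; F/G/A] holding=B

before: towers=[D/E/C; F/G/A] holding=B
pre[unstack(A, B)]: on(A,B) fail, clear(A) ok, handempty fail
on(A,B), handempty unmet → unstack(A, B) is a no-op
after:  towers=[D/E/C; F/G/A] holding=B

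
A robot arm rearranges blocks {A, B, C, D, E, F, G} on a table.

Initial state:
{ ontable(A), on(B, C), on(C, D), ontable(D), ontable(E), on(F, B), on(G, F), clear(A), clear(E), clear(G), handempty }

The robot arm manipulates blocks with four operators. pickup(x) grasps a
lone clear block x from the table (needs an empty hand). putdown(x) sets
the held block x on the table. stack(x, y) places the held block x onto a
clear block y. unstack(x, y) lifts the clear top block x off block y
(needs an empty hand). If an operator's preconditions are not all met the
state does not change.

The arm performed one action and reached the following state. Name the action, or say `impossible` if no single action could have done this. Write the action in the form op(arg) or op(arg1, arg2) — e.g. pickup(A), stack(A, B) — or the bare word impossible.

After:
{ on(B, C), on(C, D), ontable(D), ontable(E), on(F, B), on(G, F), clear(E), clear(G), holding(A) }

pickup(A)

target: towers=[D/C/B/F/G; E] holding=A
     unstack(G, F) → towers=[A; D/C/B/F; E] holding=G
         pickup(A) → towers=[D/C/B/F/G; E] holding=A  ← match
         pickup(E) → towers=[A; D/C/B/F/G] holding=E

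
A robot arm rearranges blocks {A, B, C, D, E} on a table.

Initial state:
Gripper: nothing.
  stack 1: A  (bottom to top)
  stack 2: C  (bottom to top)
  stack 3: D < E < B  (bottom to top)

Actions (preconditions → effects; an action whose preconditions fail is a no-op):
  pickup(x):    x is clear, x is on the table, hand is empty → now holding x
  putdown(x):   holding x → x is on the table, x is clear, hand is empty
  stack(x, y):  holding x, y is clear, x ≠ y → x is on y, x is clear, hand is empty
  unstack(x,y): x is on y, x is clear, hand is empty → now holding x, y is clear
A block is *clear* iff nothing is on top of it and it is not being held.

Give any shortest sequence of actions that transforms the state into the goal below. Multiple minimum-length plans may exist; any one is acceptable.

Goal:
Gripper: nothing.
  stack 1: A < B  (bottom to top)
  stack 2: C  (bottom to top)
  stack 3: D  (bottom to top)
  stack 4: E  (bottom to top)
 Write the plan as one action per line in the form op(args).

unstack(B, E)
stack(B, A)
unstack(E, D)
putdown(E)

step 1 (unstack(B, E)): towers=[A; C; D/E] holding=B
step 2 (stack(B, A)): towers=[A/B; C; D/E] holding=-
step 3 (unstack(E, D)): towers=[A/B; C; D] holding=E
step 4 (putdown(E)): towers=[A/B; C; D; E] holding=-
goal check: towers=[A/B; C; D; E] holding=- — reached (length 4, optimal by BFS)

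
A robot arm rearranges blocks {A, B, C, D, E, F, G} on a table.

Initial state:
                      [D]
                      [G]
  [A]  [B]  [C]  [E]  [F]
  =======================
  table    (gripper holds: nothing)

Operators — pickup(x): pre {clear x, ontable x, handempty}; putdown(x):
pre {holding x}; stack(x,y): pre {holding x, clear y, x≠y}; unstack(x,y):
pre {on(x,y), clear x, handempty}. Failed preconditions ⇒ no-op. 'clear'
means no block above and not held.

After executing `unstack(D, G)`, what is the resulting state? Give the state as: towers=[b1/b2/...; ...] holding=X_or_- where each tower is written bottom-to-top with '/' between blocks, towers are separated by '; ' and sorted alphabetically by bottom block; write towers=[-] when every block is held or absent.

before: towers=[A; B; C; E; F/G/D] holding=-
pre[unstack(D, G)]: on(D,G) ✓, clear(D) ✓, handempty ✓
all met → apply unstack(D, G)
after:  towers=[A; B; C; E; F/G] holding=D

towers=[A; B; C; E; F/G] holding=D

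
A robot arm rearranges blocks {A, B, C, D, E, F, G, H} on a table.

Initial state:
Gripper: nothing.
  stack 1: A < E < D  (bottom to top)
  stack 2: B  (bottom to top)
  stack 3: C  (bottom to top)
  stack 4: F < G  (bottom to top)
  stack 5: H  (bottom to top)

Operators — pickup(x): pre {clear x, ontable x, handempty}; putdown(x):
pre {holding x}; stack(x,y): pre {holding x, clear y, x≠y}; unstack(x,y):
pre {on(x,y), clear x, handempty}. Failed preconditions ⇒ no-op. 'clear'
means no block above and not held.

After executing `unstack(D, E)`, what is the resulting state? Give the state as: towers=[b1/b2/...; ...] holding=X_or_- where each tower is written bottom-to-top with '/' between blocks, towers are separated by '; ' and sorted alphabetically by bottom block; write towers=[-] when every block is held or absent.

towers=[A/E; B; C; F/G; H] holding=D

before: towers=[A/E/D; B; C; F/G; H] holding=-
pre[unstack(D, E)]: on(D,E) ok, clear(D) ok, handempty ok
all met → apply unstack(D, E)
after:  towers=[A/E; B; C; F/G; H] holding=D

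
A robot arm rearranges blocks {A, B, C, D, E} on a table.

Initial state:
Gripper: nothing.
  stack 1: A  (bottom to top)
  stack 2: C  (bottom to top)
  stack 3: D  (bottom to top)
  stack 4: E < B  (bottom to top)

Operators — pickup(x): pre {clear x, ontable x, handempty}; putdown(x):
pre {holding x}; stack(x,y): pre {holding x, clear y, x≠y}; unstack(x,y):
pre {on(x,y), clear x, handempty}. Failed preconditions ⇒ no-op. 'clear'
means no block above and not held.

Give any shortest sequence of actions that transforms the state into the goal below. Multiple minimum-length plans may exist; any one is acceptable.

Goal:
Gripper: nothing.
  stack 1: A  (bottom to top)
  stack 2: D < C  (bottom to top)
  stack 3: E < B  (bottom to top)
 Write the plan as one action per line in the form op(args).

pickup(C)
stack(C, D)

step 1 (pickup(C)): towers=[A; D; E/B] holding=C
step 2 (stack(C, D)): towers=[A; D/C; E/B] holding=-
goal check: towers=[A; D/C; E/B] holding=- — reached (length 2, optimal by BFS)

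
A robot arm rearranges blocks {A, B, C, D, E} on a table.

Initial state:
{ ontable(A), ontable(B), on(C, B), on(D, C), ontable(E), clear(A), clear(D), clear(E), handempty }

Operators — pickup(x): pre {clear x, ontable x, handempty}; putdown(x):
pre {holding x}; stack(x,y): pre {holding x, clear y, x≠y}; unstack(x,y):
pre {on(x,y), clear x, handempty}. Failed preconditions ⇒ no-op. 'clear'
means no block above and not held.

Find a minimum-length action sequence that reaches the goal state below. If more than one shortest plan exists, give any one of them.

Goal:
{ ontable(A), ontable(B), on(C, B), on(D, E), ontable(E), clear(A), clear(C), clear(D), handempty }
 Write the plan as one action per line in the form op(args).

step 1 (unstack(D, C)): towers=[A; B/C; E] holding=D
step 2 (stack(D, E)): towers=[A; B/C; E/D] holding=-
goal check: towers=[A; B/C; E/D] holding=- — reached (length 2, optimal by BFS)

unstack(D, C)
stack(D, E)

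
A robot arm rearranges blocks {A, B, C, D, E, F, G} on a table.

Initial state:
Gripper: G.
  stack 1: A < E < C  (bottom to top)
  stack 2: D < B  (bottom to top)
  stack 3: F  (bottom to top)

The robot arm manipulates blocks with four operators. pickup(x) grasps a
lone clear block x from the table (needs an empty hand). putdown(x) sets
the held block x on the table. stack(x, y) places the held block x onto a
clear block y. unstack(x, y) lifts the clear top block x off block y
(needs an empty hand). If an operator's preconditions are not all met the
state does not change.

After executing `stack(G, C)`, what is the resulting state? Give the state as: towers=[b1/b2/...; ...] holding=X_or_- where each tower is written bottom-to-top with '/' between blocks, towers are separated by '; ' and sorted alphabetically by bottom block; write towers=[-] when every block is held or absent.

towers=[A/E/C/G; D/B; F] holding=-

before: towers=[A/E/C; D/B; F] holding=G
pre[stack(G, C)]: holding(G) yes, clear(C) yes, G≠C yes
all met → apply stack(G, C)
after:  towers=[A/E/C/G; D/B; F] holding=-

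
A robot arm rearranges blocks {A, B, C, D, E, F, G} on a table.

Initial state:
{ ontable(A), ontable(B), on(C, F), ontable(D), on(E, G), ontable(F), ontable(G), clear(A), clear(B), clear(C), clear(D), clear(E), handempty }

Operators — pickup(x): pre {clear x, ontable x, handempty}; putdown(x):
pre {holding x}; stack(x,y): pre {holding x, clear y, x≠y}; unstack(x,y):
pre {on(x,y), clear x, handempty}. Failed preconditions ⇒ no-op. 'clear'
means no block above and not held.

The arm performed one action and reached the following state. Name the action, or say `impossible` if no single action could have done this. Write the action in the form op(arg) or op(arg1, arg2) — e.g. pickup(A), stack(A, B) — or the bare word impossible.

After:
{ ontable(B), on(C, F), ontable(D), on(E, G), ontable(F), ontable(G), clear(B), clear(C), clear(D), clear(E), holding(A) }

pickup(A)

target: towers=[B; D; F/C; G/E] holding=A
         pickup(B) → towers=[A; D; F/C; G/E] holding=B
         pickup(D) → towers=[A; B; F/C; G/E] holding=D
         pickup(A) → towers=[B; D; F/C; G/E] holding=A  ← match
     unstack(E, G) → towers=[A; B; D; F/C; G] holding=E
     unstack(C, F) → towers=[A; B; D; F; G/E] holding=C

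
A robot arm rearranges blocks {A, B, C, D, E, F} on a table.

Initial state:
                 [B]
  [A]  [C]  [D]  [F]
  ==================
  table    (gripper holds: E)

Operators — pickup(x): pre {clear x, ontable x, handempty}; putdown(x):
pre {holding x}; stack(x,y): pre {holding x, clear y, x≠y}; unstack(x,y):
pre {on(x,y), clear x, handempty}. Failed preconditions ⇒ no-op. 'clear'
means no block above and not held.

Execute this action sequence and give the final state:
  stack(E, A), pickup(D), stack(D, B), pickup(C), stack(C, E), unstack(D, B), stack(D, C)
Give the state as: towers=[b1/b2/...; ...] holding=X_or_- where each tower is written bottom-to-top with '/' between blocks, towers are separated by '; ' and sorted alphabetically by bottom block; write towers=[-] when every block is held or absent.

step 1 (stack(E, A)): towers=[A/E; C; D; F/B] holding=-
step 2 (pickup(D)): towers=[A/E; C; F/B] holding=D
step 3 (stack(D, B)): towers=[A/E; C; F/B/D] holding=-
step 4 (pickup(C)): towers=[A/E; F/B/D] holding=C
step 5 (stack(C, E)): towers=[A/E/C; F/B/D] holding=-
step 6 (unstack(D, B)): towers=[A/E/C; F/B] holding=D
step 7 (stack(D, C)): towers=[A/E/C/D; F/B] holding=-

towers=[A/E/C/D; F/B] holding=-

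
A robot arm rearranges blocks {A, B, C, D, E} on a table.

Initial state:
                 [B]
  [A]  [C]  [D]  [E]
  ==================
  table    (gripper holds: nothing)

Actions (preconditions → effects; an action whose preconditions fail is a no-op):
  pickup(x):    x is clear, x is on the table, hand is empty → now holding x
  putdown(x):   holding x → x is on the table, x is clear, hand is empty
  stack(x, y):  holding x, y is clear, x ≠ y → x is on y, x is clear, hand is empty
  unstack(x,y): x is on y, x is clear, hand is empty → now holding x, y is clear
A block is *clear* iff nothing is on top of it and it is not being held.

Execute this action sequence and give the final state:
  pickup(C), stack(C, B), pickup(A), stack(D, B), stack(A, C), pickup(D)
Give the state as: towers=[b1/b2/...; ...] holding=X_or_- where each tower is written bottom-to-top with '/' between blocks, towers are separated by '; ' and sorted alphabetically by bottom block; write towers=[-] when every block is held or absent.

towers=[E/B/C/A] holding=D

step 1 (pickup(C)): towers=[A; D; E/B] holding=C
step 2 (stack(C, B)): towers=[A; D; E/B/C] holding=-
step 3 (pickup(A)): towers=[D; E/B/C] holding=A
step 4 (stack(D, B)) [no-op]: towers=[D; E/B/C] holding=A
step 5 (stack(A, C)): towers=[D; E/B/C/A] holding=-
step 6 (pickup(D)): towers=[E/B/C/A] holding=D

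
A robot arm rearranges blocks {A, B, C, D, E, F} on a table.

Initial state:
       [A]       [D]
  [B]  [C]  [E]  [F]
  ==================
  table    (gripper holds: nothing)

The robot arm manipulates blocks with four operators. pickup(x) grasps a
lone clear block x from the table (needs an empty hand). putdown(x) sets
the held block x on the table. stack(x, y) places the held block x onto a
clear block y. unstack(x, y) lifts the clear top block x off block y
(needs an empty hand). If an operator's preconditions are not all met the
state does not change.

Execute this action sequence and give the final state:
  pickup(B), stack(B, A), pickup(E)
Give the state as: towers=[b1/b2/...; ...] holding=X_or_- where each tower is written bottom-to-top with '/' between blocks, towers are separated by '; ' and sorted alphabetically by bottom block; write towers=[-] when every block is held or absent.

towers=[C/A/B; F/D] holding=E

step 1 (pickup(B)): towers=[C/A; E; F/D] holding=B
step 2 (stack(B, A)): towers=[C/A/B; E; F/D] holding=-
step 3 (pickup(E)): towers=[C/A/B; F/D] holding=E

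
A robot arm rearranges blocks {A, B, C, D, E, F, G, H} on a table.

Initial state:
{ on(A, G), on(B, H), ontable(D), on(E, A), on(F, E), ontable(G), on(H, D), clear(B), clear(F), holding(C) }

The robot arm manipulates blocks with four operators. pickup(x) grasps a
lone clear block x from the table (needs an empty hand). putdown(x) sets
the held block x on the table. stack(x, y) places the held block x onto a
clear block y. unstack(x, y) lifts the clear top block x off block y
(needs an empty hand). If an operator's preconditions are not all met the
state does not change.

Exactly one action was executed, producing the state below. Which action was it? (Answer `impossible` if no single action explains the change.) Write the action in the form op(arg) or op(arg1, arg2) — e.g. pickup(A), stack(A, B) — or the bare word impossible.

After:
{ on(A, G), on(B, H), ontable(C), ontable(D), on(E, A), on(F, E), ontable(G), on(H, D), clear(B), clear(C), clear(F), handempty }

target: towers=[C; D/H/B; G/A/E/F] holding=-
        putdown(C) → towers=[C; D/H/B; G/A/E/F] holding=-  ← match
       stack(C, B) → towers=[D/H/B/C; G/A/E/F] holding=-
       stack(C, F) → towers=[D/H/B; G/A/E/F/C] holding=-

putdown(C)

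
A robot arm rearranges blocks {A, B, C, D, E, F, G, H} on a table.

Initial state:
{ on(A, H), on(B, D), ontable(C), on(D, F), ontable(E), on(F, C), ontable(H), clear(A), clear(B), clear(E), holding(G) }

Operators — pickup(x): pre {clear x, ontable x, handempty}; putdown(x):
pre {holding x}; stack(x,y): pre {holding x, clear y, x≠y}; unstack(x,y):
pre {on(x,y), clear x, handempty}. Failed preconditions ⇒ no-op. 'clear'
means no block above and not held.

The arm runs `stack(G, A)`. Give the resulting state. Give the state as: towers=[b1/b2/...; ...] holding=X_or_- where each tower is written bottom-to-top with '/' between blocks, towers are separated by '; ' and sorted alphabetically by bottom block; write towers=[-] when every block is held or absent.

towers=[C/F/D/B; E; H/A/G] holding=-

before: towers=[C/F/D/B; E; H/A] holding=G
pre[stack(G, A)]: holding(G) ✓, clear(A) ✓, G≠A ✓
all met → apply stack(G, A)
after:  towers=[C/F/D/B; E; H/A/G] holding=-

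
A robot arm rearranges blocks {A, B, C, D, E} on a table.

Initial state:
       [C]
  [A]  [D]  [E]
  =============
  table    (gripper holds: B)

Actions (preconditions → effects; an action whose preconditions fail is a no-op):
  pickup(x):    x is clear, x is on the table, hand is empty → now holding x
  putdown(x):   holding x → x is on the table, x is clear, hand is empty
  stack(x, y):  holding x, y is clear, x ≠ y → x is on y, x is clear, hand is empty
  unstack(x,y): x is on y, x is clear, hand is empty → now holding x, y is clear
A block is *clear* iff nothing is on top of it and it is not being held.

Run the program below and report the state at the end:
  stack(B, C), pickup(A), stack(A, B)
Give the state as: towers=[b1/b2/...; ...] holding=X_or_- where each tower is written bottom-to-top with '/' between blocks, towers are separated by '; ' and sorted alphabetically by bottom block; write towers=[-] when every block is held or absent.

step 1 (stack(B, C)): towers=[A; D/C/B; E] holding=-
step 2 (pickup(A)): towers=[D/C/B; E] holding=A
step 3 (stack(A, B)): towers=[D/C/B/A; E] holding=-

towers=[D/C/B/A; E] holding=-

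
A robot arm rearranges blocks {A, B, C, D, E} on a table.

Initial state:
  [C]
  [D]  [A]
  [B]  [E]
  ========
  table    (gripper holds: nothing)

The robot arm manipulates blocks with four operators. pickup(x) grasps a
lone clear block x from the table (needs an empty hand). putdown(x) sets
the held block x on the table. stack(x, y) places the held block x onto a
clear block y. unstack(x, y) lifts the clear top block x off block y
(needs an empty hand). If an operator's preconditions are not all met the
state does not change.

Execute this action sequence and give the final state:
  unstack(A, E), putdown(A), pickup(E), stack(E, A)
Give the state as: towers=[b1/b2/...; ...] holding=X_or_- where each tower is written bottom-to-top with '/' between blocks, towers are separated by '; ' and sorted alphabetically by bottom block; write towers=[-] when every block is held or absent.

step 1 (unstack(A, E)): towers=[B/D/C; E] holding=A
step 2 (putdown(A)): towers=[A; B/D/C; E] holding=-
step 3 (pickup(E)): towers=[A; B/D/C] holding=E
step 4 (stack(E, A)): towers=[A/E; B/D/C] holding=-

towers=[A/E; B/D/C] holding=-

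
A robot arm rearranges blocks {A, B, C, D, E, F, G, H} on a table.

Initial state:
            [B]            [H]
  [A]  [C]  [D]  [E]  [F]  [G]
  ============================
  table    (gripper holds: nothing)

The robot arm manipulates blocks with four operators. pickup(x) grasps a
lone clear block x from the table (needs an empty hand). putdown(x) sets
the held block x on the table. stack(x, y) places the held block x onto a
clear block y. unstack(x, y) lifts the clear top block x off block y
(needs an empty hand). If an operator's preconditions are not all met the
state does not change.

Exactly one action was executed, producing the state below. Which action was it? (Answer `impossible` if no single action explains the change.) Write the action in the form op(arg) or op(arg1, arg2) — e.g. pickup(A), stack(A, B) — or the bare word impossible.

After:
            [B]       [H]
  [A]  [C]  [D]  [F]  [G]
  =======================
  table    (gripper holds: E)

pickup(E)

target: towers=[A; C; D/B; F; G/H] holding=E
         pickup(A) → towers=[C; D/B; E; F; G/H] holding=A
         pickup(E) → towers=[A; C; D/B; F; G/H] holding=E  ← match
     unstack(H, G) → towers=[A; C; D/B; E; F; G] holding=H
     unstack(B, D) → towers=[A; C; D; E; F; G/H] holding=B
         pickup(F) → towers=[A; C; D/B; E; G/H] holding=F
         pickup(C) → towers=[A; D/B; E; F; G/H] holding=C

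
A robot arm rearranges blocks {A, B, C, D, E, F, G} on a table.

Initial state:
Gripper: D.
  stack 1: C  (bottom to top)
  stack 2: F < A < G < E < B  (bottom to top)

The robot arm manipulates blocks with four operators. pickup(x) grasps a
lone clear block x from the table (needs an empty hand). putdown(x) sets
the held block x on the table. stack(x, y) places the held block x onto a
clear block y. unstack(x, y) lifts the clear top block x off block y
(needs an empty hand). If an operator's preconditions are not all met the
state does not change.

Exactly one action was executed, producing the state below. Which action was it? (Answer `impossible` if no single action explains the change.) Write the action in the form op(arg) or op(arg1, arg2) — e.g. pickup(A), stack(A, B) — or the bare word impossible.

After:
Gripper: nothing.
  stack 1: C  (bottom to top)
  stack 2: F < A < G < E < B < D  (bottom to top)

stack(D, B)

target: towers=[C; F/A/G/E/B/D] holding=-
        putdown(D) → towers=[C; D; F/A/G/E/B] holding=-
       stack(D, B) → towers=[C; F/A/G/E/B/D] holding=-  ← match
       stack(D, C) → towers=[C/D; F/A/G/E/B] holding=-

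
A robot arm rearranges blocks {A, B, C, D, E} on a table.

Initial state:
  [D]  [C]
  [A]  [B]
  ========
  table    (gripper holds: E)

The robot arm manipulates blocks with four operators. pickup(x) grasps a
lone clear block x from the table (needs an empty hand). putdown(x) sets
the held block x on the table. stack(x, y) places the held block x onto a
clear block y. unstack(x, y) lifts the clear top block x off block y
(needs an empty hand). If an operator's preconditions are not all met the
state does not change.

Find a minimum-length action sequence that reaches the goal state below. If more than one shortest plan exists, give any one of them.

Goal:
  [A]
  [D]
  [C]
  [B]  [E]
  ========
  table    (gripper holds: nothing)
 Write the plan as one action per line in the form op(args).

step 1 (putdown(E)): towers=[A/D; B/C; E] holding=-
step 2 (unstack(D, A)): towers=[A; B/C; E] holding=D
step 3 (stack(D, C)): towers=[A; B/C/D; E] holding=-
step 4 (pickup(A)): towers=[B/C/D; E] holding=A
step 5 (stack(A, D)): towers=[B/C/D/A; E] holding=-
goal check: towers=[B/C/D/A; E] holding=- — reached (length 5, optimal by BFS)

putdown(E)
unstack(D, A)
stack(D, C)
pickup(A)
stack(A, D)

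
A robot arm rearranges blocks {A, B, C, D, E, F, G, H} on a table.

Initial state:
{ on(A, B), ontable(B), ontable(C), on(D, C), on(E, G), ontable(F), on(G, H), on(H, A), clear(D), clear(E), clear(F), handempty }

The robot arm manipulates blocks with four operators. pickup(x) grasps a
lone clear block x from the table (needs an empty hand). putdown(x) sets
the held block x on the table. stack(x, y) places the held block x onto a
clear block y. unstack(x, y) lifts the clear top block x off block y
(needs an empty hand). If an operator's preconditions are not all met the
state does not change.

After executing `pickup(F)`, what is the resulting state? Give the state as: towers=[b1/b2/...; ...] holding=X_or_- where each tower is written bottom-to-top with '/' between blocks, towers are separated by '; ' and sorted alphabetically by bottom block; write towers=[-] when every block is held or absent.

before: towers=[B/A/H/G/E; C/D; F] holding=-
pre[pickup(F)]: clear(F) ✓, ontable(F) ✓, handempty ✓
all met → apply pickup(F)
after:  towers=[B/A/H/G/E; C/D] holding=F

towers=[B/A/H/G/E; C/D] holding=F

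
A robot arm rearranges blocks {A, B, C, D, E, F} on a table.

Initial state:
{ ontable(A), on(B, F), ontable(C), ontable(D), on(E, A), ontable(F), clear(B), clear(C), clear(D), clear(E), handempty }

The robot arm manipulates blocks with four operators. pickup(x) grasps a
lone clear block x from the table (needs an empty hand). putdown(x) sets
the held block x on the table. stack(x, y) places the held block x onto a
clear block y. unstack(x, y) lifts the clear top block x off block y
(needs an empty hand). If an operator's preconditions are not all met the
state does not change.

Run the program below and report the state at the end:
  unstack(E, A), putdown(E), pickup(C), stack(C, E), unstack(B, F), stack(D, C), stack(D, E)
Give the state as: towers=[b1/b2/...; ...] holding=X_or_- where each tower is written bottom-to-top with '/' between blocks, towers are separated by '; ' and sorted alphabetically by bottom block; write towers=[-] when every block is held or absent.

step 1 (unstack(E, A)): towers=[A; C; D; F/B] holding=E
step 2 (putdown(E)): towers=[A; C; D; E; F/B] holding=-
step 3 (pickup(C)): towers=[A; D; E; F/B] holding=C
step 4 (stack(C, E)): towers=[A; D; E/C; F/B] holding=-
step 5 (unstack(B, F)): towers=[A; D; E/C; F] holding=B
step 6 (stack(D, C)) [no-op]: towers=[A; D; E/C; F] holding=B
step 7 (stack(D, E)) [no-op]: towers=[A; D; E/C; F] holding=B

towers=[A; D; E/C; F] holding=B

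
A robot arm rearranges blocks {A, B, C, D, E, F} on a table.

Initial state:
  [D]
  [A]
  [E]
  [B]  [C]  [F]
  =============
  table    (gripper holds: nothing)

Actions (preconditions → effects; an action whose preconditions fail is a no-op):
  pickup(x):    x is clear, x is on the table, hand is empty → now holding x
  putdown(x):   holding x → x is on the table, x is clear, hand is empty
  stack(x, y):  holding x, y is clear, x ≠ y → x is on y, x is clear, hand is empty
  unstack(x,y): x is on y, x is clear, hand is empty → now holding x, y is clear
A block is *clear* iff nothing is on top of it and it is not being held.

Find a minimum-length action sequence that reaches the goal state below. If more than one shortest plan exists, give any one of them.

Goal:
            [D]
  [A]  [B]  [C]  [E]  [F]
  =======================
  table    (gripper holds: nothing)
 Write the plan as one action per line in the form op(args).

unstack(D, A)
stack(D, C)
unstack(A, E)
putdown(A)
unstack(E, B)
putdown(E)

step 1 (unstack(D, A)): towers=[B/E/A; C; F] holding=D
step 2 (stack(D, C)): towers=[B/E/A; C/D; F] holding=-
step 3 (unstack(A, E)): towers=[B/E; C/D; F] holding=A
step 4 (putdown(A)): towers=[A; B/E; C/D; F] holding=-
step 5 (unstack(E, B)): towers=[A; B; C/D; F] holding=E
step 6 (putdown(E)): towers=[A; B; C/D; E; F] holding=-
goal check: towers=[A; B; C/D; E; F] holding=- — reached (length 6, optimal by BFS)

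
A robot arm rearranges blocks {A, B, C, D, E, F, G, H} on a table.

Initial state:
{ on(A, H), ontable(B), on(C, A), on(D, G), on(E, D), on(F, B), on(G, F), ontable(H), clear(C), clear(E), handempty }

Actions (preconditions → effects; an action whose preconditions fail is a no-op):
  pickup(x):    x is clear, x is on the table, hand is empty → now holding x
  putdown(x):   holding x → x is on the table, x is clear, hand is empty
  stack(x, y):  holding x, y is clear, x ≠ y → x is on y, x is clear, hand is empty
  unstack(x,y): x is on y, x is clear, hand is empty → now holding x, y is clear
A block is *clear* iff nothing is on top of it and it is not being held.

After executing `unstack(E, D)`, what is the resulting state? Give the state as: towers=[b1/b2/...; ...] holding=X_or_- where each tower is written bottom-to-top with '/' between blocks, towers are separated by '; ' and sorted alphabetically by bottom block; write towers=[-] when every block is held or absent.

before: towers=[B/F/G/D/E; H/A/C] holding=-
pre[unstack(E, D)]: on(E,D) ok, clear(E) ok, handempty ok
all met → apply unstack(E, D)
after:  towers=[B/F/G/D; H/A/C] holding=E

towers=[B/F/G/D; H/A/C] holding=E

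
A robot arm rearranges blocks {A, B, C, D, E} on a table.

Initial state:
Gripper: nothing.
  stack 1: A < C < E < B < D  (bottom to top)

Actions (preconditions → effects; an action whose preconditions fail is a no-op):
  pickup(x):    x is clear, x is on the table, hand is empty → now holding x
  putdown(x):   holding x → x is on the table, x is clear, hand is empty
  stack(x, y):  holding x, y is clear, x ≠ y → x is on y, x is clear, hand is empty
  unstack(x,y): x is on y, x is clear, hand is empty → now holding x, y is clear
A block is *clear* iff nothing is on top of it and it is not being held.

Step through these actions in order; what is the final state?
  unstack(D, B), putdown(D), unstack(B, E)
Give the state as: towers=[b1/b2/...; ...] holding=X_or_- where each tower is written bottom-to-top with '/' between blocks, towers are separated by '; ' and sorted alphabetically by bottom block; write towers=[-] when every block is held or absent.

step 1 (unstack(D, B)): towers=[A/C/E/B] holding=D
step 2 (putdown(D)): towers=[A/C/E/B; D] holding=-
step 3 (unstack(B, E)): towers=[A/C/E; D] holding=B

towers=[A/C/E; D] holding=B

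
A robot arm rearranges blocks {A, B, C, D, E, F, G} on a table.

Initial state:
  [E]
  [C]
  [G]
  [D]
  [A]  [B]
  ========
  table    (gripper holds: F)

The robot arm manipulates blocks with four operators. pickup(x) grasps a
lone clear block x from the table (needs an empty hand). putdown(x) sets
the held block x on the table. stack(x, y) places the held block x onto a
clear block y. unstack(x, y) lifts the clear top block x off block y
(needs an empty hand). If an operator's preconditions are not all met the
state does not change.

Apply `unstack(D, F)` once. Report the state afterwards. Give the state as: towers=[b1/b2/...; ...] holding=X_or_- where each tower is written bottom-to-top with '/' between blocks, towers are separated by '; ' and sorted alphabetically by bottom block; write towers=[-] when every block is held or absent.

before: towers=[A/D/G/C/E; B] holding=F
pre[unstack(D, F)]: on(D,F) no, clear(D) no, handempty no
on(D,F), clear(D), handempty unmet → unstack(D, F) is a no-op
after:  towers=[A/D/G/C/E; B] holding=F

towers=[A/D/G/C/E; B] holding=F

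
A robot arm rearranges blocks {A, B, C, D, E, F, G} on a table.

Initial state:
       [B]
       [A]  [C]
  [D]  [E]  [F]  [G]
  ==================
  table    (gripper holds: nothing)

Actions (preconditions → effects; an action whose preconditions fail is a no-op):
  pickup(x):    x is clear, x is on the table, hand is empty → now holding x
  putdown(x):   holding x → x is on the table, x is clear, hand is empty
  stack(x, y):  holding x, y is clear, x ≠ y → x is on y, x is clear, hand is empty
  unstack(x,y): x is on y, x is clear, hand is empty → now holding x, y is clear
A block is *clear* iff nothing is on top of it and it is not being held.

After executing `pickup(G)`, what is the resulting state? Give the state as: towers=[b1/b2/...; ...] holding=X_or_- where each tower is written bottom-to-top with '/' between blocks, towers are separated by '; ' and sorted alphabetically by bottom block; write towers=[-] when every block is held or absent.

before: towers=[D; E/A/B; F/C; G] holding=-
pre[pickup(G)]: clear(G) ok, ontable(G) ok, handempty ok
all met → apply pickup(G)
after:  towers=[D; E/A/B; F/C] holding=G

towers=[D; E/A/B; F/C] holding=G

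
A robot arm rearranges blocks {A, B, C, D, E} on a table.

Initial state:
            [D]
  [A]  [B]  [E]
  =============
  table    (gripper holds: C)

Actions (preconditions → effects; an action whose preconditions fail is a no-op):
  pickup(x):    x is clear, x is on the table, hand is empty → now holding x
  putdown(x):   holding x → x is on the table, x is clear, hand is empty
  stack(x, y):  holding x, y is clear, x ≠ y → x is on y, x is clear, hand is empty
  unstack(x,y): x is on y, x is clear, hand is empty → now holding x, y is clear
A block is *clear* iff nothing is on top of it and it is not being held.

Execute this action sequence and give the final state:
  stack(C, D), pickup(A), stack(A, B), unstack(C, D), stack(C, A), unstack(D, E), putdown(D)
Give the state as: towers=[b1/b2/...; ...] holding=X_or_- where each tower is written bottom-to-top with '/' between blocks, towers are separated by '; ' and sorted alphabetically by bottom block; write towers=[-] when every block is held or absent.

towers=[B/A/C; D; E] holding=-

step 1 (stack(C, D)): towers=[A; B; E/D/C] holding=-
step 2 (pickup(A)): towers=[B; E/D/C] holding=A
step 3 (stack(A, B)): towers=[B/A; E/D/C] holding=-
step 4 (unstack(C, D)): towers=[B/A; E/D] holding=C
step 5 (stack(C, A)): towers=[B/A/C; E/D] holding=-
step 6 (unstack(D, E)): towers=[B/A/C; E] holding=D
step 7 (putdown(D)): towers=[B/A/C; D; E] holding=-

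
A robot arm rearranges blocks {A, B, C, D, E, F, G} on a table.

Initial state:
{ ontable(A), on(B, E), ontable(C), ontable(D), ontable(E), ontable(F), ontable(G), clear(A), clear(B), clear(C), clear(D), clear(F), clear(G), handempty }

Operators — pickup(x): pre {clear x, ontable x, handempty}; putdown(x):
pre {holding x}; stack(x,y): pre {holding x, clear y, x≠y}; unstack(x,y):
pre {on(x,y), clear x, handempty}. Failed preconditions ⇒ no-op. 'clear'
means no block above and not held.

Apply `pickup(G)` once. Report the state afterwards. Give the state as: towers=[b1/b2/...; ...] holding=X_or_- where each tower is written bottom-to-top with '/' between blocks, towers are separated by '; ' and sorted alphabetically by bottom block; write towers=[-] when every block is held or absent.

before: towers=[A; C; D; E/B; F; G] holding=-
pre[pickup(G)]: clear(G) yes, ontable(G) yes, handempty yes
all met → apply pickup(G)
after:  towers=[A; C; D; E/B; F] holding=G

towers=[A; C; D; E/B; F] holding=G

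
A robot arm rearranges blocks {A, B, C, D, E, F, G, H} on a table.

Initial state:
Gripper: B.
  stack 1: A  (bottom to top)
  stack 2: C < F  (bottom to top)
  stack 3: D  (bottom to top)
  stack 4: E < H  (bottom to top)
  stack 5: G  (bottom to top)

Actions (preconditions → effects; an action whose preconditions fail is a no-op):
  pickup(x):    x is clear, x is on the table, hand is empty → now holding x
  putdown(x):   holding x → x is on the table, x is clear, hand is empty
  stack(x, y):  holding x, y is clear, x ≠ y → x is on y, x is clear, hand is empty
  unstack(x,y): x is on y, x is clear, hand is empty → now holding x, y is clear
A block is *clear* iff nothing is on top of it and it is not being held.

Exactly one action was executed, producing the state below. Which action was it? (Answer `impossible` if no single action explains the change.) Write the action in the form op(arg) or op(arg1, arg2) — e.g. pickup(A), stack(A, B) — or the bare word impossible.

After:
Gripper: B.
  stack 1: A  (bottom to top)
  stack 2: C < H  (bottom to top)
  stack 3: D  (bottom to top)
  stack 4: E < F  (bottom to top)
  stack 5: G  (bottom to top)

target: towers=[A; C/H; D; E/F; G] holding=B
        putdown(B) → towers=[A; B; C/F; D; E/H; G] holding=-
       stack(B, G) → towers=[A; C/F; D; E/H; G/B] holding=-
       stack(B, A) → towers=[A/B; C/F; D; E/H; G] holding=-
       stack(B, H) → towers=[A; C/F; D; E/H/B; G] holding=-
       stack(B, F) → towers=[A; C/F/B; D; E/H; G] holding=-
       stack(B, D) → towers=[A; C/F; D/B; E/H; G] holding=-
none of the 6 applicable actions match → impossible

impossible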